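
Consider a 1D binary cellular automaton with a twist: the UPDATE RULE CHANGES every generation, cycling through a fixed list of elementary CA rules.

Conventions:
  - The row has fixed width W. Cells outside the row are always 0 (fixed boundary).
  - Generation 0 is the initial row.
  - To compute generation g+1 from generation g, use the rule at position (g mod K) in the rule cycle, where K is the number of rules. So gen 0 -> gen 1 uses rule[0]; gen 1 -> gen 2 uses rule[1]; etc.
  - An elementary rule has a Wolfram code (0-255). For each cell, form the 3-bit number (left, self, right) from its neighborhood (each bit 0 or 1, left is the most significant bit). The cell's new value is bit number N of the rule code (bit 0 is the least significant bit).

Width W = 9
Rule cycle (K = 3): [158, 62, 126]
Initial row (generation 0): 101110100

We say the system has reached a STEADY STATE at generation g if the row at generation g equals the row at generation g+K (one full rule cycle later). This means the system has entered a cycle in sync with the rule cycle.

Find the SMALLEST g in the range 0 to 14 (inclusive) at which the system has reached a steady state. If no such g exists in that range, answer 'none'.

Answer: 1

Derivation:
Gen 0: 101110100
Gen 1 (rule 158): 101100110
Gen 2 (rule 62): 111011101
Gen 3 (rule 126): 101110111
Gen 4 (rule 158): 101100110
Gen 5 (rule 62): 111011101
Gen 6 (rule 126): 101110111
Gen 7 (rule 158): 101100110
Gen 8 (rule 62): 111011101
Gen 9 (rule 126): 101110111
Gen 10 (rule 158): 101100110
Gen 11 (rule 62): 111011101
Gen 12 (rule 126): 101110111
Gen 13 (rule 158): 101100110
Gen 14 (rule 62): 111011101
Gen 15 (rule 126): 101110111
Gen 16 (rule 158): 101100110
Gen 17 (rule 62): 111011101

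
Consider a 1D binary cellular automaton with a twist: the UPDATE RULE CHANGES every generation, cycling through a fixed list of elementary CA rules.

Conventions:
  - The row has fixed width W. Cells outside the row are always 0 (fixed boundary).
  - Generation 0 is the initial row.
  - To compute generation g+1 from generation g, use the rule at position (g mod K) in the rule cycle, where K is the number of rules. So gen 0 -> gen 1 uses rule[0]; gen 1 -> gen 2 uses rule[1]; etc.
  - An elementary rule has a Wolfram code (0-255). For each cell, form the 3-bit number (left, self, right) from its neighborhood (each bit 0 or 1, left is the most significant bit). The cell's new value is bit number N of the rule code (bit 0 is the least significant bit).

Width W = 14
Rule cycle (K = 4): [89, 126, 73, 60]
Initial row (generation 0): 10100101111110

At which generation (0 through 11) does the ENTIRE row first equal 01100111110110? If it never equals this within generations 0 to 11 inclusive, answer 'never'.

Answer: 10

Derivation:
Gen 0: 10100101111110
Gen 1 (rule 89): 00010001000011
Gen 2 (rule 126): 00111011100111
Gen 3 (rule 73): 10101010100101
Gen 4 (rule 60): 11111111110111
Gen 5 (rule 89): 10000000010101
Gen 6 (rule 126): 11000000111111
Gen 7 (rule 73): 11011110100001
Gen 8 (rule 60): 10110001110001
Gen 9 (rule 89): 00111101011100
Gen 10 (rule 126): 01100111110110
Gen 11 (rule 73): 01100100010110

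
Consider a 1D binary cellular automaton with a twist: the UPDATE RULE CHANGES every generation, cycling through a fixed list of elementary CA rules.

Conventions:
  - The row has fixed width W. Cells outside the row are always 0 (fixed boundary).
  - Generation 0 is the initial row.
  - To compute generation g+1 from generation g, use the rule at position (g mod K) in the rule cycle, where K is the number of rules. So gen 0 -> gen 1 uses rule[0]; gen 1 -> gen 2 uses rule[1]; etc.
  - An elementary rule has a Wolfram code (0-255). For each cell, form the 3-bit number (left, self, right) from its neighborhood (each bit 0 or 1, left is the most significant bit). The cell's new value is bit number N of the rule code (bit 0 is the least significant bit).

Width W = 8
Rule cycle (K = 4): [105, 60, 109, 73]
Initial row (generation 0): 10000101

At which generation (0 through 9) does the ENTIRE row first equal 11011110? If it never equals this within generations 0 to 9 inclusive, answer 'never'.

Answer: never

Derivation:
Gen 0: 10000101
Gen 1 (rule 105): 00110010
Gen 2 (rule 60): 00101011
Gen 3 (rule 109): 10111111
Gen 4 (rule 73): 00100001
Gen 5 (rule 105): 10001100
Gen 6 (rule 60): 11001010
Gen 7 (rule 109): 11001110
Gen 8 (rule 73): 11001010
Gen 9 (rule 105): 11000100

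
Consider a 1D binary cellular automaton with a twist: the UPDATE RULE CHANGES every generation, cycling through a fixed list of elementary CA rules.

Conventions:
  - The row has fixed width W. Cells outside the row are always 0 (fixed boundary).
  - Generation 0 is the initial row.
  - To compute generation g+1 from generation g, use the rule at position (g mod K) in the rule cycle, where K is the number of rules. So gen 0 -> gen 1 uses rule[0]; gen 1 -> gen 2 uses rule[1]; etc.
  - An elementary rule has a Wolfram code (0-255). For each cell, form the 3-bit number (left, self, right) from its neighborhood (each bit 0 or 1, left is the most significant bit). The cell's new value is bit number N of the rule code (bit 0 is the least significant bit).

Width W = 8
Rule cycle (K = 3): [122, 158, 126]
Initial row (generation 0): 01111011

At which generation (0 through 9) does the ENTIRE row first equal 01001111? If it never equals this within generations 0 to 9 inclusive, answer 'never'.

Answer: never

Derivation:
Gen 0: 01111011
Gen 1 (rule 122): 11001111
Gen 2 (rule 158): 10111110
Gen 3 (rule 126): 11100011
Gen 4 (rule 122): 10110111
Gen 5 (rule 158): 10100110
Gen 6 (rule 126): 11111111
Gen 7 (rule 122): 10000001
Gen 8 (rule 158): 11000011
Gen 9 (rule 126): 11100111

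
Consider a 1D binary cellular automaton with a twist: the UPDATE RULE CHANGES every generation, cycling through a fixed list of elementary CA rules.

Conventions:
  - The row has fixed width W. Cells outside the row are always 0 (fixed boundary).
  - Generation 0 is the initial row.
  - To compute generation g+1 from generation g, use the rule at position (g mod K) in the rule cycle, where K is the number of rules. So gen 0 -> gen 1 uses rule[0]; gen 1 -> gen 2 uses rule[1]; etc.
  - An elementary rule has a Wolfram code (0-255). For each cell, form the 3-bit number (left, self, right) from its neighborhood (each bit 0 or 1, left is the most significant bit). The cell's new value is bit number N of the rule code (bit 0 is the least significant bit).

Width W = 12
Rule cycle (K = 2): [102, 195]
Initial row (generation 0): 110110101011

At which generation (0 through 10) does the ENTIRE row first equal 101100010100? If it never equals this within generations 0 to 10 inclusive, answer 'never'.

Answer: never

Derivation:
Gen 0: 110110101011
Gen 1 (rule 102): 011011111101
Gen 2 (rule 195): 101001111100
Gen 3 (rule 102): 111010000100
Gen 4 (rule 195): 011000111001
Gen 5 (rule 102): 101001001011
Gen 6 (rule 195): 000010010001
Gen 7 (rule 102): 000110110011
Gen 8 (rule 195): 111010010101
Gen 9 (rule 102): 001110111111
Gen 10 (rule 195): 110110011111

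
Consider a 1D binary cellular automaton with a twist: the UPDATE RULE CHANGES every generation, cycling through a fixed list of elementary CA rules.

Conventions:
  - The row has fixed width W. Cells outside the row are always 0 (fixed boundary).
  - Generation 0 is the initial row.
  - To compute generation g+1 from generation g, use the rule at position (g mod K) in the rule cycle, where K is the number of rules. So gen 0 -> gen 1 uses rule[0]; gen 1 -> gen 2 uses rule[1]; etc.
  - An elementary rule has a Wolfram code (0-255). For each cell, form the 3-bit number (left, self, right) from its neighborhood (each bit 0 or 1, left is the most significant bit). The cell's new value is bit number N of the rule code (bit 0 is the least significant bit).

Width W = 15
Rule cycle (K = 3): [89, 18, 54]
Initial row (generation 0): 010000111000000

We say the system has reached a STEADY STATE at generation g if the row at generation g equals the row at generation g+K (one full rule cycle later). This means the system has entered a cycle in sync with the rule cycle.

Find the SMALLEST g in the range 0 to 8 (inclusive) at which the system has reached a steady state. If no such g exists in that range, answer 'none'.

Gen 0: 010000111000000
Gen 1 (rule 89): 001110101111111
Gen 2 (rule 18): 010000000000000
Gen 3 (rule 54): 111000000000000
Gen 4 (rule 89): 101111111111111
Gen 5 (rule 18): 000000000000000
Gen 6 (rule 54): 000000000000000
Gen 7 (rule 89): 111111111111111
Gen 8 (rule 18): 000000000000000
Gen 9 (rule 54): 000000000000000
Gen 10 (rule 89): 111111111111111
Gen 11 (rule 18): 000000000000000

Answer: 5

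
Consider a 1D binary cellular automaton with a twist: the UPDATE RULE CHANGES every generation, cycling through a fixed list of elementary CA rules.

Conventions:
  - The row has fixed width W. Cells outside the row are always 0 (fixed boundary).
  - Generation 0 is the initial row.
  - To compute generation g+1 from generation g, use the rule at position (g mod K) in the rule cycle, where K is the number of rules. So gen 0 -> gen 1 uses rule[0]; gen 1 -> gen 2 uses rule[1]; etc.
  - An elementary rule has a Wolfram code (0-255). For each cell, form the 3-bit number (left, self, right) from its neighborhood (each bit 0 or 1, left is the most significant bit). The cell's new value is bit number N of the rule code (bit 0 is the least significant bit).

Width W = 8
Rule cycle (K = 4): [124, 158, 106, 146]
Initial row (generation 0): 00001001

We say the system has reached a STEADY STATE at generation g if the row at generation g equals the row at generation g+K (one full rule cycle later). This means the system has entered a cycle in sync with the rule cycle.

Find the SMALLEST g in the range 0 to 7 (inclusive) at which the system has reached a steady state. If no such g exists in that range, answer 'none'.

Gen 0: 00001001
Gen 1 (rule 124): 00001101
Gen 2 (rule 158): 00011001
Gen 3 (rule 106): 00111010
Gen 4 (rule 146): 01010001
Gen 5 (rule 124): 01111001
Gen 6 (rule 158): 11110111
Gen 7 (rule 106): 10011101
Gen 8 (rule 146): 01101000
Gen 9 (rule 124): 01111100
Gen 10 (rule 158): 11111010
Gen 11 (rule 106): 10001100

Answer: none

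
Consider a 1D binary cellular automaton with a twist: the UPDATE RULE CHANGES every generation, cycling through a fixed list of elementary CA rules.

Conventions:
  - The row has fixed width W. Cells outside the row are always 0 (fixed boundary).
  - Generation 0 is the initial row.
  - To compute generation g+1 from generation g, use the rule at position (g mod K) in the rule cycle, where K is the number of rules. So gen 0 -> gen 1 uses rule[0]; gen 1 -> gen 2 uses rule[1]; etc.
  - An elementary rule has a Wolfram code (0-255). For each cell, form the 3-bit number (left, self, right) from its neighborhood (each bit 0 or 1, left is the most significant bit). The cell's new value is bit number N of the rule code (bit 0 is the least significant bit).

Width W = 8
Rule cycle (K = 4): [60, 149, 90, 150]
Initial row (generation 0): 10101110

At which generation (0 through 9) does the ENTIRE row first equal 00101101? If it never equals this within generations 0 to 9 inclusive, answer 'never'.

Answer: 8

Derivation:
Gen 0: 10101110
Gen 1 (rule 60): 11111001
Gen 2 (rule 149): 01110101
Gen 3 (rule 90): 11010000
Gen 4 (rule 150): 00011000
Gen 5 (rule 60): 00010100
Gen 6 (rule 149): 11010111
Gen 7 (rule 90): 11000101
Gen 8 (rule 150): 00101101
Gen 9 (rule 60): 00111011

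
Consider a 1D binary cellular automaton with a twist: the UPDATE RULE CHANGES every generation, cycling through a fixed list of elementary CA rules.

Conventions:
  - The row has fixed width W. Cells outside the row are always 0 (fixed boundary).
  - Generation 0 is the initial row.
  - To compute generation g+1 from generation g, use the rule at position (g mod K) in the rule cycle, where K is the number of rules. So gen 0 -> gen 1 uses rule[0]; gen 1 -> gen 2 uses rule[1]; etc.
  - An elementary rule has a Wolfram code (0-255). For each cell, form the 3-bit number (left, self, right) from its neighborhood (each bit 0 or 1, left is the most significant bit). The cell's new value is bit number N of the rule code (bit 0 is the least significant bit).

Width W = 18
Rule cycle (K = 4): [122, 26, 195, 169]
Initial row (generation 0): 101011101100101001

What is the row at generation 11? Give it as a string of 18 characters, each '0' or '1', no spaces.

Answer: 110011100100100100

Derivation:
Gen 0: 101011101100101001
Gen 1 (rule 122): 010110111111010110
Gen 2 (rule 26): 100100100000000101
Gen 3 (rule 195): 001001001111111000
Gen 4 (rule 169): 100000001111110011
Gen 5 (rule 122): 010000011000011111
Gen 6 (rule 26): 101000110100110000
Gen 7 (rule 195): 000011010001010111
Gen 8 (rule 169): 111010100100101110
Gen 9 (rule 122): 101101011011011011
Gen 10 (rule 26): 001000010010010010
Gen 11 (rule 195): 110011100100100100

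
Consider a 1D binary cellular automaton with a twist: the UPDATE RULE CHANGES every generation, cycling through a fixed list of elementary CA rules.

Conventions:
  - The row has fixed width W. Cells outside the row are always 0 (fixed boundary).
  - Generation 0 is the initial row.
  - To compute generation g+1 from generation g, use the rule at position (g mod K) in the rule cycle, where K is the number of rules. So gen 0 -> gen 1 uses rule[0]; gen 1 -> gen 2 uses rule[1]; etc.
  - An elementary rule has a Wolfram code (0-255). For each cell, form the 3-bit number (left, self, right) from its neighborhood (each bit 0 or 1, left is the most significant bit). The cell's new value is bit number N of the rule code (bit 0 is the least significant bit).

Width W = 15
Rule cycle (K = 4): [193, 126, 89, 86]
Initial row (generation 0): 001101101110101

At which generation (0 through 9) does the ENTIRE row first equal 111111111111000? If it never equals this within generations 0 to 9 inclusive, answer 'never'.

Answer: 2

Derivation:
Gen 0: 001101101110101
Gen 1 (rule 193): 100100100110000
Gen 2 (rule 126): 111111111111000
Gen 3 (rule 89): 100000000001111
Gen 4 (rule 86): 110000000010001
Gen 5 (rule 193): 010111111000100
Gen 6 (rule 126): 111100001101110
Gen 7 (rule 89): 100111101101011
Gen 8 (rule 86): 111000100101001
Gen 9 (rule 193): 011010000000000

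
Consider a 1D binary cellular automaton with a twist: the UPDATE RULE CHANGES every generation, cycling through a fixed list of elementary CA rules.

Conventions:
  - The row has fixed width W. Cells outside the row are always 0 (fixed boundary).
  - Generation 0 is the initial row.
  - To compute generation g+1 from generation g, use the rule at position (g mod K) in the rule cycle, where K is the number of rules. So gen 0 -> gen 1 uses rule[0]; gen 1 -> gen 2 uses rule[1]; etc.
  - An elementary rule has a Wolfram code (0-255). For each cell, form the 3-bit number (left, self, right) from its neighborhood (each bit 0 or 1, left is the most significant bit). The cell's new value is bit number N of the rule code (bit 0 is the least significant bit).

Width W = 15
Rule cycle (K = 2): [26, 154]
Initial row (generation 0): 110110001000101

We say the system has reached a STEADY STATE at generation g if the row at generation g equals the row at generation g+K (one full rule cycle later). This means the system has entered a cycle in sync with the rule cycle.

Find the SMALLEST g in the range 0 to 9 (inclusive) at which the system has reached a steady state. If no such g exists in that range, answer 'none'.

Answer: 9

Derivation:
Gen 0: 110110001000101
Gen 1 (rule 26): 100101010101000
Gen 2 (rule 154): 011000000000100
Gen 3 (rule 26): 110100000001010
Gen 4 (rule 154): 100010000010001
Gen 5 (rule 26): 010101000101010
Gen 6 (rule 154): 100000101000001
Gen 7 (rule 26): 010001000100010
Gen 8 (rule 154): 101010101010101
Gen 9 (rule 26): 000000000000000
Gen 10 (rule 154): 000000000000000
Gen 11 (rule 26): 000000000000000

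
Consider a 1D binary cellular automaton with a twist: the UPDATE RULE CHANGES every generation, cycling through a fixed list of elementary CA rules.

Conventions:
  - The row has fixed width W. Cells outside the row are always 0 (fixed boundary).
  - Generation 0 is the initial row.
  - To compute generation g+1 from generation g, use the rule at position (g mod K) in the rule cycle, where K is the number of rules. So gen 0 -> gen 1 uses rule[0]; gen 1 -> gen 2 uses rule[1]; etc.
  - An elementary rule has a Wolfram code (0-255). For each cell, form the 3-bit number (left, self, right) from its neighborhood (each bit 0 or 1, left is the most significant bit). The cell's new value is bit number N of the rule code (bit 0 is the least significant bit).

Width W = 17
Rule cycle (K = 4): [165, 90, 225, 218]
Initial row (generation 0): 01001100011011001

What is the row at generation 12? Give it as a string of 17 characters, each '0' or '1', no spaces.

Answer: 11101110111101111

Derivation:
Gen 0: 01001100011011001
Gen 1 (rule 165): 01000001000100001
Gen 2 (rule 90): 10100010101010010
Gen 3 (rule 225): 01001001010100000
Gen 4 (rule 218): 10110110000010000
Gen 5 (rule 165): 11001000111010111
Gen 6 (rule 90): 11110101101000101
Gen 7 (rule 225): 01111010110010010
Gen 8 (rule 218): 11111000111101101
Gen 9 (rule 165): 01110010011010011
Gen 10 (rule 90): 11011101111001111
Gen 11 (rule 225): 01101110111000111
Gen 12 (rule 218): 11101110111101111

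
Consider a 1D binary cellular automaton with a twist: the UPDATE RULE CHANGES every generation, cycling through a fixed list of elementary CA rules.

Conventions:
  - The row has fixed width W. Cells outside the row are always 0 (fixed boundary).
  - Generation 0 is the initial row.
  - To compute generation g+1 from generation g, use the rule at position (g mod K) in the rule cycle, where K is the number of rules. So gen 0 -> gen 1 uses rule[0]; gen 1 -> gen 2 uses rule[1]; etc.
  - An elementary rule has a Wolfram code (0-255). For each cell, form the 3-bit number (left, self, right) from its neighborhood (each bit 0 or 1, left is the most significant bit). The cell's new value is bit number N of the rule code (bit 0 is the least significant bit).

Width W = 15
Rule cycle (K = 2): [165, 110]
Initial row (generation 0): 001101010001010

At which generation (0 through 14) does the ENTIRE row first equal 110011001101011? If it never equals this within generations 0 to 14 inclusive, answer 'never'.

Answer: 8

Derivation:
Gen 0: 001101010001010
Gen 1 (rule 165): 100011110101110
Gen 2 (rule 110): 100110011111010
Gen 3 (rule 165): 100000001110110
Gen 4 (rule 110): 100000011011110
Gen 5 (rule 165): 101111000101100
Gen 6 (rule 110): 111001001111100
Gen 7 (rule 165): 010001000111001
Gen 8 (rule 110): 110011001101011
Gen 9 (rule 165): 000000000011100
Gen 10 (rule 110): 000000000110100
Gen 11 (rule 165): 111111110001101
Gen 12 (rule 110): 100000010011111
Gen 13 (rule 165): 101111010001110
Gen 14 (rule 110): 111001110011010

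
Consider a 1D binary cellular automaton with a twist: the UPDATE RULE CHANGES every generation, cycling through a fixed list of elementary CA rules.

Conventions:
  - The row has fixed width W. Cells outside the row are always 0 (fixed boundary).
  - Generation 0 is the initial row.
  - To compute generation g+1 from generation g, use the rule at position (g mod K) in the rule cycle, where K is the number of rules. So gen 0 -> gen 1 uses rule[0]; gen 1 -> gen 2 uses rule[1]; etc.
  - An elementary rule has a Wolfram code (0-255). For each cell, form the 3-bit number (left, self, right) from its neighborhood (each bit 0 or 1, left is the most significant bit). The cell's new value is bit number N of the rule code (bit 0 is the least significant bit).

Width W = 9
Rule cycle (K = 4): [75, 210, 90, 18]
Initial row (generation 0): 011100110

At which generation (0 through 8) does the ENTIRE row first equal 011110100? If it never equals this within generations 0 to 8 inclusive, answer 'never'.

Gen 0: 011100110
Gen 1 (rule 75): 110101110
Gen 2 (rule 210): 010000111
Gen 3 (rule 90): 101001101
Gen 4 (rule 18): 000110000
Gen 5 (rule 75): 111110111
Gen 6 (rule 210): 011110011
Gen 7 (rule 90): 110011111
Gen 8 (rule 18): 001100000

Answer: never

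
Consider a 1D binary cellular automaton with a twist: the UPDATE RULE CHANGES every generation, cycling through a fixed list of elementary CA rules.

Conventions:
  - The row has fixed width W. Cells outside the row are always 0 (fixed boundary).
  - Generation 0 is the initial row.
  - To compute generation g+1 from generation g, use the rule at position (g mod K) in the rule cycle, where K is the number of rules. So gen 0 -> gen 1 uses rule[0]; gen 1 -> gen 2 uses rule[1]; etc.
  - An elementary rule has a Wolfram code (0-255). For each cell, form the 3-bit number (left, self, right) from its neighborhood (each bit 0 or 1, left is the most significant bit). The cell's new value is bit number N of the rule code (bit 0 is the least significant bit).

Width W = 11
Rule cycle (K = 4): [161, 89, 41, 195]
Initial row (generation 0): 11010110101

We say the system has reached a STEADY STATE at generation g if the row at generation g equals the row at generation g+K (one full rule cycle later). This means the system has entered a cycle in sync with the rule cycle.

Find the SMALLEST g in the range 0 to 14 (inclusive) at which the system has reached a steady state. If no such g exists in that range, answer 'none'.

Answer: 0

Derivation:
Gen 0: 11010110101
Gen 1 (rule 161): 00101001010
Gen 2 (rule 89): 10000100001
Gen 3 (rule 41): 00110001100
Gen 4 (rule 195): 11010110101
Gen 5 (rule 161): 00101001010
Gen 6 (rule 89): 10000100001
Gen 7 (rule 41): 00110001100
Gen 8 (rule 195): 11010110101
Gen 9 (rule 161): 00101001010
Gen 10 (rule 89): 10000100001
Gen 11 (rule 41): 00110001100
Gen 12 (rule 195): 11010110101
Gen 13 (rule 161): 00101001010
Gen 14 (rule 89): 10000100001
Gen 15 (rule 41): 00110001100
Gen 16 (rule 195): 11010110101
Gen 17 (rule 161): 00101001010
Gen 18 (rule 89): 10000100001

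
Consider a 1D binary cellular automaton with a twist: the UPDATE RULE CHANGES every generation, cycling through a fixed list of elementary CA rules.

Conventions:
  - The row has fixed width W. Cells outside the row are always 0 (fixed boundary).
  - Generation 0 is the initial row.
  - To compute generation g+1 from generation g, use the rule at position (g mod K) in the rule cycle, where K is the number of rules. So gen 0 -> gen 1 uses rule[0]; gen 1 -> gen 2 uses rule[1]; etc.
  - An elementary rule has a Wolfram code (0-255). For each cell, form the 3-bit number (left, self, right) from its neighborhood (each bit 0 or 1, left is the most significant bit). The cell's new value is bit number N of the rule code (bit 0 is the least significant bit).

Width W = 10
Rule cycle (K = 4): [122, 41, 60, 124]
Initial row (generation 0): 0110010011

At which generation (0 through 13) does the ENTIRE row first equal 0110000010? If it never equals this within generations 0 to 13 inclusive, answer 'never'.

Gen 0: 0110010011
Gen 1 (rule 122): 1111101111
Gen 2 (rule 41): 1000011000
Gen 3 (rule 60): 1100010100
Gen 4 (rule 124): 1110011110
Gen 5 (rule 122): 1011110011
Gen 6 (rule 41): 0110000010
Gen 7 (rule 60): 0101000011
Gen 8 (rule 124): 0111100011
Gen 9 (rule 122): 1100110111
Gen 10 (rule 41): 1000101100
Gen 11 (rule 60): 1100111010
Gen 12 (rule 124): 1110101111
Gen 13 (rule 122): 1011011001

Answer: 6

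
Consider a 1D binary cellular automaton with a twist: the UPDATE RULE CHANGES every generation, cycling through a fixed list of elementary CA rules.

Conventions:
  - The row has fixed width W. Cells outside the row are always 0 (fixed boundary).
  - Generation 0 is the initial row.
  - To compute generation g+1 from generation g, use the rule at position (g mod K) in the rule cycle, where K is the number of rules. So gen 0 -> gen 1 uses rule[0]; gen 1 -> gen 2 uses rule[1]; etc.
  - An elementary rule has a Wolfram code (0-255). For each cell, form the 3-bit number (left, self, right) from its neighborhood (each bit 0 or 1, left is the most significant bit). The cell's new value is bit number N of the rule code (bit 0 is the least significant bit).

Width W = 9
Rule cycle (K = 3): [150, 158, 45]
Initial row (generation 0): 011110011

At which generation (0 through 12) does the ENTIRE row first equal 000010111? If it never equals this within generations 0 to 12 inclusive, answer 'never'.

Gen 0: 011110011
Gen 1 (rule 150): 101101100
Gen 2 (rule 158): 101001010
Gen 3 (rule 45): 111001110
Gen 4 (rule 150): 010110101
Gen 5 (rule 158): 110100101
Gen 6 (rule 45): 101100111
Gen 7 (rule 150): 100011010
Gen 8 (rule 158): 110110011
Gen 9 (rule 45): 101100010
Gen 10 (rule 150): 100010111
Gen 11 (rule 158): 110110110
Gen 12 (rule 45): 101101100

Answer: never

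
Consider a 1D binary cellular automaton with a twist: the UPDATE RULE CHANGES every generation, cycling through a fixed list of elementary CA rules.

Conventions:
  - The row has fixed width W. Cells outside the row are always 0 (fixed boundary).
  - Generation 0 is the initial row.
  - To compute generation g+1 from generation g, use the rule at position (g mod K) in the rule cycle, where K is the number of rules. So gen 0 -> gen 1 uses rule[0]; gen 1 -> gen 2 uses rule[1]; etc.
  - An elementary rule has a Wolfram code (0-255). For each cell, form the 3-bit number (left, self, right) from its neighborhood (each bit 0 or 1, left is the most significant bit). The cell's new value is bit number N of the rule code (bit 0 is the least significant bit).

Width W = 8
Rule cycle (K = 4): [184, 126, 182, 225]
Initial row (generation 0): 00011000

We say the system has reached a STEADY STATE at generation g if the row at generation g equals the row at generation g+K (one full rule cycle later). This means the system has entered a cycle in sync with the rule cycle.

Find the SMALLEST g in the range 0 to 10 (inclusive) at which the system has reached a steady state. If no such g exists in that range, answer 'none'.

Answer: none

Derivation:
Gen 0: 00011000
Gen 1 (rule 184): 00010100
Gen 2 (rule 126): 00111110
Gen 3 (rule 182): 01011101
Gen 4 (rule 225): 00101110
Gen 5 (rule 184): 00011101
Gen 6 (rule 126): 00110111
Gen 7 (rule 182): 01001010
Gen 8 (rule 225): 00000100
Gen 9 (rule 184): 00000010
Gen 10 (rule 126): 00000111
Gen 11 (rule 182): 00001010
Gen 12 (rule 225): 11100100
Gen 13 (rule 184): 11010010
Gen 14 (rule 126): 11111111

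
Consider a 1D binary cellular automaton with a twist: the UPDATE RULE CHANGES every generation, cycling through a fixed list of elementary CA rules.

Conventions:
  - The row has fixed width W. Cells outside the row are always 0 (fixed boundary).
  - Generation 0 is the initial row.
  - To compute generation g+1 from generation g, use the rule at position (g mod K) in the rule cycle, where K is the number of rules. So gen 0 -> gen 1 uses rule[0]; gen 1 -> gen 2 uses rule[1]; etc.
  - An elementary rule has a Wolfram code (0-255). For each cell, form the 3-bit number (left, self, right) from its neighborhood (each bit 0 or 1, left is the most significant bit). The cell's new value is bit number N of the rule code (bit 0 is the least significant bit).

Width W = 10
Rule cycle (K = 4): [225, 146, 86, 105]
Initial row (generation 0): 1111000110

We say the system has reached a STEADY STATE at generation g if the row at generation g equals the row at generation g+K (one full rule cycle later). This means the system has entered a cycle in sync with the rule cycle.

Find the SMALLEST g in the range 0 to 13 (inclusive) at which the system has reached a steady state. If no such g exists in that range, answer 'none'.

Answer: none

Derivation:
Gen 0: 1111000110
Gen 1 (rule 225): 0111010010
Gen 2 (rule 146): 1010001101
Gen 3 (rule 86): 1011010101
Gen 4 (rule 105): 0111101010
Gen 5 (rule 225): 0011110100
Gen 6 (rule 146): 0101100010
Gen 7 (rule 86): 1100110111
Gen 8 (rule 105): 1100111101
Gen 9 (rule 225): 0100011110
Gen 10 (rule 146): 1010101101
Gen 11 (rule 86): 1010100101
Gen 12 (rule 105): 0101000010
Gen 13 (rule 225): 0010011000
Gen 14 (rule 146): 0101100100
Gen 15 (rule 86): 1100111110
Gen 16 (rule 105): 1100100010
Gen 17 (rule 225): 0100001000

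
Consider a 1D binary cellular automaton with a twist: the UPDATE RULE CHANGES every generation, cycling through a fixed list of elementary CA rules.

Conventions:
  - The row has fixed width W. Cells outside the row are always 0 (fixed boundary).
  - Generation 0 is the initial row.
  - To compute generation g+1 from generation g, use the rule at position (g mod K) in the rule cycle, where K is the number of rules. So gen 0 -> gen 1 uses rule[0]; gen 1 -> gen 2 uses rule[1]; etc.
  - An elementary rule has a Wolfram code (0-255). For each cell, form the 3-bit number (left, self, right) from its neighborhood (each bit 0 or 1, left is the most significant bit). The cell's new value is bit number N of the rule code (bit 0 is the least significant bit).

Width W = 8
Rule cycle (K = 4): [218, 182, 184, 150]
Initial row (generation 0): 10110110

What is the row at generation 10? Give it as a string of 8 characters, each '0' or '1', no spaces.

Answer: 00100100

Derivation:
Gen 0: 10110110
Gen 1 (rule 218): 00110111
Gen 2 (rule 182): 01001010
Gen 3 (rule 184): 00100101
Gen 4 (rule 150): 01111101
Gen 5 (rule 218): 11111100
Gen 6 (rule 182): 01111010
Gen 7 (rule 184): 01110101
Gen 8 (rule 150): 10100101
Gen 9 (rule 218): 00011000
Gen 10 (rule 182): 00100100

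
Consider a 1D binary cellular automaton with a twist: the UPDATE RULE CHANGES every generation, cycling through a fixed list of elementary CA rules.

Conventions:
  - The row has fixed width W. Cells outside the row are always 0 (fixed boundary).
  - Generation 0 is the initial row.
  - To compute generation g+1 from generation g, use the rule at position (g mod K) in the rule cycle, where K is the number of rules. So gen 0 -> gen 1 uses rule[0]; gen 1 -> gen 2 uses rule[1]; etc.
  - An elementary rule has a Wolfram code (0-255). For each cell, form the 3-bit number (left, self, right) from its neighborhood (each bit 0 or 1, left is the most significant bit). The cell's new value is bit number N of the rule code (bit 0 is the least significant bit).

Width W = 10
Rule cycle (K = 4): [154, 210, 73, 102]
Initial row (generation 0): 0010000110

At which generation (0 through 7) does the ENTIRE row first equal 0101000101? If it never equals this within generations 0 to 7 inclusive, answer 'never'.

Answer: 7

Derivation:
Gen 0: 0010000110
Gen 1 (rule 154): 0101001101
Gen 2 (rule 210): 1000110100
Gen 3 (rule 73): 0010110001
Gen 4 (rule 102): 0111010011
Gen 5 (rule 154): 1110001110
Gen 6 (rule 210): 0111010111
Gen 7 (rule 73): 0101000101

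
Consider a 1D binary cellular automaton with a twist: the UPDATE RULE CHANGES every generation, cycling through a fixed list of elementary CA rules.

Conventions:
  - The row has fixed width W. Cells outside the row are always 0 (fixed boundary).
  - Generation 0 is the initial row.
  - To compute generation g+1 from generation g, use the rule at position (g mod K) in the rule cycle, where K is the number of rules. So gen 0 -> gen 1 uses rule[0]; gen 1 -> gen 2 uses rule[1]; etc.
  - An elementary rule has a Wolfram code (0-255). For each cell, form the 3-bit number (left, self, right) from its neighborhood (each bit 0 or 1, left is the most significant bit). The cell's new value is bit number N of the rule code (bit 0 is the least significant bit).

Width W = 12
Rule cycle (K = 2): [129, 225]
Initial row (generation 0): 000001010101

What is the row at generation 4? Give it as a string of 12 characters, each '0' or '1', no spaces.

Gen 0: 000001010101
Gen 1 (rule 129): 111100000000
Gen 2 (rule 225): 011101111111
Gen 3 (rule 129): 001000111110
Gen 4 (rule 225): 100010011110

Answer: 100010011110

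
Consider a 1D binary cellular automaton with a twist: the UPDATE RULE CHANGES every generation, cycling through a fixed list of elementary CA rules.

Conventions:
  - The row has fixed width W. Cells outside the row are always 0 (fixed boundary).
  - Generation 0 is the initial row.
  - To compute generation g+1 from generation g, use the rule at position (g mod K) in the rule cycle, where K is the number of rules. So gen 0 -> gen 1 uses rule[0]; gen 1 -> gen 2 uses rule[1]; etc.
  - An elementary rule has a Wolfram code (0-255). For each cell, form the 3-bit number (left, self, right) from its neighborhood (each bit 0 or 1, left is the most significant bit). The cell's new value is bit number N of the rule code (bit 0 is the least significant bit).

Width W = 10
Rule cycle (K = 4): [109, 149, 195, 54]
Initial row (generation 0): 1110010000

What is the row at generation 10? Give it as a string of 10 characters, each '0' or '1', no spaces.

Answer: 0001111101

Derivation:
Gen 0: 1110010000
Gen 1 (rule 109): 1010010111
Gen 2 (rule 149): 1011010010
Gen 3 (rule 195): 0001000100
Gen 4 (rule 54): 0011101110
Gen 5 (rule 109): 1010111010
Gen 6 (rule 149): 1010010011
Gen 7 (rule 195): 0000100101
Gen 8 (rule 54): 0001111111
Gen 9 (rule 109): 1101000001
Gen 10 (rule 149): 0001111101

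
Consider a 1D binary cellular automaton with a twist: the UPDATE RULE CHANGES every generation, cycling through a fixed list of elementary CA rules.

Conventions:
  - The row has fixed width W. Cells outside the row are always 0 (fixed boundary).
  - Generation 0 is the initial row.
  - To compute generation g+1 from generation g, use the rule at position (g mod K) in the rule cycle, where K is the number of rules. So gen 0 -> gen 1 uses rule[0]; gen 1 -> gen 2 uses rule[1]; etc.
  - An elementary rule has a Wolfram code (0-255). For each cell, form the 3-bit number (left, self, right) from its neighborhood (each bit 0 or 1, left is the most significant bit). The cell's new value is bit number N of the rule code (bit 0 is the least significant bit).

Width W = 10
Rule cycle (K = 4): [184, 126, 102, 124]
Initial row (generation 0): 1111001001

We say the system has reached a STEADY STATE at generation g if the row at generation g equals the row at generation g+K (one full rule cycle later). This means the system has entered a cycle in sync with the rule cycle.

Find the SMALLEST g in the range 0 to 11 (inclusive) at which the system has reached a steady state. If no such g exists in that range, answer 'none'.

Gen 0: 1111001001
Gen 1 (rule 184): 1110100100
Gen 2 (rule 126): 1011111110
Gen 3 (rule 102): 1100000010
Gen 4 (rule 124): 1110000011
Gen 5 (rule 184): 1101000010
Gen 6 (rule 126): 1111100111
Gen 7 (rule 102): 0000101001
Gen 8 (rule 124): 0000111101
Gen 9 (rule 184): 0000111010
Gen 10 (rule 126): 0001101111
Gen 11 (rule 102): 0010110001
Gen 12 (rule 124): 0011111001
Gen 13 (rule 184): 0011110100
Gen 14 (rule 126): 0110011110
Gen 15 (rule 102): 1010100010

Answer: none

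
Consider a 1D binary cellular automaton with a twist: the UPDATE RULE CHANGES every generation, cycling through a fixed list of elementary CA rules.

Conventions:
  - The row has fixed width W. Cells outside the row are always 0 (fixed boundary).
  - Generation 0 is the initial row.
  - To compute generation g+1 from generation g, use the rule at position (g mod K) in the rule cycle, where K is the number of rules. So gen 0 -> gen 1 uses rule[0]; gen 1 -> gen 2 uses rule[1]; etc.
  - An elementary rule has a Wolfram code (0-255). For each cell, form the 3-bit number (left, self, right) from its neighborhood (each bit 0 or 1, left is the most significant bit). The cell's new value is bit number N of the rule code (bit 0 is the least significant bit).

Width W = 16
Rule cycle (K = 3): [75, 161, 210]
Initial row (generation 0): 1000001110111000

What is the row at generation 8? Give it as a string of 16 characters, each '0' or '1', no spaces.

Answer: 1001101010011000

Derivation:
Gen 0: 1000001110111000
Gen 1 (rule 75): 0011111010101011
Gen 2 (rule 161): 1001110101010100
Gen 3 (rule 210): 0110110000000010
Gen 4 (rule 75): 1110110111111100
Gen 5 (rule 161): 0101001011111001
Gen 6 (rule 210): 1000110001111110
Gen 7 (rule 75): 0011110111000010
Gen 8 (rule 161): 1001101010011000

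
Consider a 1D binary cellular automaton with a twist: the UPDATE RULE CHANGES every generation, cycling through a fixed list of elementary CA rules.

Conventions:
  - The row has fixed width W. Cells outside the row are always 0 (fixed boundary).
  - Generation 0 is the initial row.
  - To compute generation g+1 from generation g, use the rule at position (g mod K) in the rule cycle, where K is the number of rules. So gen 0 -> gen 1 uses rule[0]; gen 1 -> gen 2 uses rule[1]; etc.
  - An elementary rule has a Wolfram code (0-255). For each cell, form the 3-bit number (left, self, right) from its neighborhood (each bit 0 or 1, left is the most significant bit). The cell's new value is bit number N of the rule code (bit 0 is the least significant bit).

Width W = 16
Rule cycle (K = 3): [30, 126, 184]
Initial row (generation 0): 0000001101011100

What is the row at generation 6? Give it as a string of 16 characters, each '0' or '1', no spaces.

Answer: 0011101000000010

Derivation:
Gen 0: 0000001101011100
Gen 1 (rule 30): 0000011001010010
Gen 2 (rule 126): 0000111111111111
Gen 3 (rule 184): 0000111111111110
Gen 4 (rule 30): 0001100000000001
Gen 5 (rule 126): 0011110000000011
Gen 6 (rule 184): 0011101000000010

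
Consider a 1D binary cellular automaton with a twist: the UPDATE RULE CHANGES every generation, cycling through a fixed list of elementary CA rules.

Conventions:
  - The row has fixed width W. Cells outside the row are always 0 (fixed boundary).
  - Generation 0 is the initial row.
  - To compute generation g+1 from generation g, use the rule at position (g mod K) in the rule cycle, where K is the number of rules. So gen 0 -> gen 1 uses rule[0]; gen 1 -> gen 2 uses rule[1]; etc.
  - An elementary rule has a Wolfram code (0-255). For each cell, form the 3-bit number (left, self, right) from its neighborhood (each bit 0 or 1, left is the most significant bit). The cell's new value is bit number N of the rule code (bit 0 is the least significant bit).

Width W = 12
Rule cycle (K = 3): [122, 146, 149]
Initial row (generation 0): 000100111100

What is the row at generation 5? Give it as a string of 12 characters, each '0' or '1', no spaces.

Answer: 000000000001

Derivation:
Gen 0: 000100111100
Gen 1 (rule 122): 001011100110
Gen 2 (rule 146): 010001011001
Gen 3 (rule 149): 011101000101
Gen 4 (rule 122): 110110101010
Gen 5 (rule 146): 000000000001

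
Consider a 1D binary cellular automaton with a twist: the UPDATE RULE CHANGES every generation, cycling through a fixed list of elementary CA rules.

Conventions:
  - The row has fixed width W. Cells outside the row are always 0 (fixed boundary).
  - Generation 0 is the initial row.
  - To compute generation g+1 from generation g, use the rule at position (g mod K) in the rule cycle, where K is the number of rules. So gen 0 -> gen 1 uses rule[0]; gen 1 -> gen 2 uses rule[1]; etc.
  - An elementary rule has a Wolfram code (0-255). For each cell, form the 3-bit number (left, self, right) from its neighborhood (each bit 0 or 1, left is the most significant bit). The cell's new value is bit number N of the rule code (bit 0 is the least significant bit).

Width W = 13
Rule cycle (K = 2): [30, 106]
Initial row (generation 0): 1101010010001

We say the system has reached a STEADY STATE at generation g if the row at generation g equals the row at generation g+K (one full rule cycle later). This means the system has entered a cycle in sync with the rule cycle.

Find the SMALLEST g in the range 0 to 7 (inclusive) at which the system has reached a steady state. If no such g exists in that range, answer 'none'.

Gen 0: 1101010010001
Gen 1 (rule 30): 1001011111011
Gen 2 (rule 106): 0010110001111
Gen 3 (rule 30): 0110101011000
Gen 4 (rule 106): 1111010111000
Gen 5 (rule 30): 1000010100100
Gen 6 (rule 106): 0000101001000
Gen 7 (rule 30): 0001101111100
Gen 8 (rule 106): 0011111000100
Gen 9 (rule 30): 0110000101110

Answer: none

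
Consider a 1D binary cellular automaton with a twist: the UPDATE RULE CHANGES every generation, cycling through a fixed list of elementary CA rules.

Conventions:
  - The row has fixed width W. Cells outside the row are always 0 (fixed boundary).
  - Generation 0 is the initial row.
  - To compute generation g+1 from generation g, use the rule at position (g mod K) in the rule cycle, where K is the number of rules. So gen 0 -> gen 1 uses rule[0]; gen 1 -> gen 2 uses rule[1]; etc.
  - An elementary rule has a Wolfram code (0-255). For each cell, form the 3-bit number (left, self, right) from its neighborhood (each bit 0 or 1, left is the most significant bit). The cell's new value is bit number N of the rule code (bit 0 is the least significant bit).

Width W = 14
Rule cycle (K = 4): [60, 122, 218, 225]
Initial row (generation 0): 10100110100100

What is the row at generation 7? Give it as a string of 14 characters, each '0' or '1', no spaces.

Gen 0: 10100110100100
Gen 1 (rule 60): 11110101110110
Gen 2 (rule 122): 10011011011111
Gen 3 (rule 218): 01111011011111
Gen 4 (rule 225): 00111101101111
Gen 5 (rule 60): 00100011011000
Gen 6 (rule 122): 01010111111100
Gen 7 (rule 218): 10000111111110

Answer: 10000111111110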